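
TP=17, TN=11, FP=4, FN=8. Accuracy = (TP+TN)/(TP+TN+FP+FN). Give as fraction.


Accuracy = (TP + TN) / (TP + TN + FP + FN)
TP + TN = 17 + 11 = 28
Total = 17 + 11 + 4 + 8 = 40
Accuracy = 28 / 40 = 7/10

7/10


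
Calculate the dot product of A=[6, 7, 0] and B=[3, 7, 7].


Dot product = sum of element-wise products
A[0]*B[0] = 6*3 = 18
A[1]*B[1] = 7*7 = 49
A[2]*B[2] = 0*7 = 0
Sum = 18 + 49 + 0 = 67

67


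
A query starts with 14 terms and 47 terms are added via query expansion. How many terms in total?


Original terms: 14
Expansion terms: 47
Total = 14 + 47 = 61

61


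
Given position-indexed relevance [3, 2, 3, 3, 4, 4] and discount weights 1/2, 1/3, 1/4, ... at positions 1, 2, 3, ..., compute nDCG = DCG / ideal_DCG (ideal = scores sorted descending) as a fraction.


Position discount weights w_i = 1/(i+1) for i=1..6:
Weights = [1/2, 1/3, 1/4, 1/5, 1/6, 1/7]
Actual relevance: [3, 2, 3, 3, 4, 4]
DCG = 3/2 + 2/3 + 3/4 + 3/5 + 4/6 + 4/7 = 1997/420
Ideal relevance (sorted desc): [4, 4, 3, 3, 3, 2]
Ideal DCG = 4/2 + 4/3 + 3/4 + 3/5 + 3/6 + 2/7 = 2297/420
nDCG = DCG / ideal_DCG = 1997/420 / 2297/420 = 1997/2297

1997/2297


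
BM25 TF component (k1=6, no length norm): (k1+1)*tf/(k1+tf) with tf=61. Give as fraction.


BM25 TF component = (k1+1)*tf / (k1+tf)
k1 = 6, tf = 61
Numerator = (6+1)*61 = 427
Denominator = 6 + 61 = 67
= 427/67 = 427/67

427/67


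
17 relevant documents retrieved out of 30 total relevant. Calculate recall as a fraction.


Recall = retrieved_relevant / total_relevant
= 17 / 30
= 17 / (17 + 13)
= 17/30

17/30


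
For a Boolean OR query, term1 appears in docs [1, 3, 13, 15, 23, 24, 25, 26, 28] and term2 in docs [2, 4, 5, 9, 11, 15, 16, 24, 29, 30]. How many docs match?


Boolean OR: find union of posting lists
term1 docs: [1, 3, 13, 15, 23, 24, 25, 26, 28]
term2 docs: [2, 4, 5, 9, 11, 15, 16, 24, 29, 30]
Union: [1, 2, 3, 4, 5, 9, 11, 13, 15, 16, 23, 24, 25, 26, 28, 29, 30]
|union| = 17

17


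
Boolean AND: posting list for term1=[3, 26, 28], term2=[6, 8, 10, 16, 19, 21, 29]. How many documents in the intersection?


Boolean AND: find intersection of posting lists
term1 docs: [3, 26, 28]
term2 docs: [6, 8, 10, 16, 19, 21, 29]
Intersection: []
|intersection| = 0

0


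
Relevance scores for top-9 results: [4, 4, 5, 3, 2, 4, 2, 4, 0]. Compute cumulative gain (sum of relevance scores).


Cumulative Gain = sum of relevance scores
Position 1: rel=4, running sum=4
Position 2: rel=4, running sum=8
Position 3: rel=5, running sum=13
Position 4: rel=3, running sum=16
Position 5: rel=2, running sum=18
Position 6: rel=4, running sum=22
Position 7: rel=2, running sum=24
Position 8: rel=4, running sum=28
Position 9: rel=0, running sum=28
CG = 28

28


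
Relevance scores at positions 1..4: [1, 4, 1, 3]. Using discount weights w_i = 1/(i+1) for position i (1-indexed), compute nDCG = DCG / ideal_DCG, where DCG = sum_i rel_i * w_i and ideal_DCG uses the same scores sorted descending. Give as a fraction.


Position discount weights w_i = 1/(i+1) for i=1..4:
Weights = [1/2, 1/3, 1/4, 1/5]
Actual relevance: [1, 4, 1, 3]
DCG = 1/2 + 4/3 + 1/4 + 3/5 = 161/60
Ideal relevance (sorted desc): [4, 3, 1, 1]
Ideal DCG = 4/2 + 3/3 + 1/4 + 1/5 = 69/20
nDCG = DCG / ideal_DCG = 161/60 / 69/20 = 7/9

7/9


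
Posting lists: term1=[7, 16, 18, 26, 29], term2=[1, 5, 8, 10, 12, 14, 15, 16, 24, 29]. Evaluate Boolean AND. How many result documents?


Boolean AND: find intersection of posting lists
term1 docs: [7, 16, 18, 26, 29]
term2 docs: [1, 5, 8, 10, 12, 14, 15, 16, 24, 29]
Intersection: [16, 29]
|intersection| = 2

2


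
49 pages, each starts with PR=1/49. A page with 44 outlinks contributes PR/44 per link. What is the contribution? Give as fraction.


Initial PR = 1/49 = 1/49
Outlinks = 44
Contribution per link = PR / outlinks
= 1/49 / 44
= 1/2156

1/2156


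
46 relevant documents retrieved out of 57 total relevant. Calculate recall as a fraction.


Recall = retrieved_relevant / total_relevant
= 46 / 57
= 46 / (46 + 11)
= 46/57

46/57


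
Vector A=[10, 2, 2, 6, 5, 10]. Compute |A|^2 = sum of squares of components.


|A|^2 = sum of squared components
A[0]^2 = 10^2 = 100
A[1]^2 = 2^2 = 4
A[2]^2 = 2^2 = 4
A[3]^2 = 6^2 = 36
A[4]^2 = 5^2 = 25
A[5]^2 = 10^2 = 100
Sum = 100 + 4 + 4 + 36 + 25 + 100 = 269

269


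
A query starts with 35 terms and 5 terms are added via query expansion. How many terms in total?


Original terms: 35
Expansion terms: 5
Total = 35 + 5 = 40

40


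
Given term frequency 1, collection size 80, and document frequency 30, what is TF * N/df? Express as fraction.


TF * (N/df)
= 1 * (80/30)
= 1 * 8/3
= 8/3

8/3


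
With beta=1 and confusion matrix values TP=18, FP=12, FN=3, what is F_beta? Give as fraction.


P = TP/(TP+FP) = 18/30 = 3/5
R = TP/(TP+FN) = 18/21 = 6/7
beta^2 = 1^2 = 1
(1 + beta^2) = 2
Numerator = (1+beta^2)*P*R = 36/35
Denominator = beta^2*P + R = 3/5 + 6/7 = 51/35
F_beta = 12/17

12/17


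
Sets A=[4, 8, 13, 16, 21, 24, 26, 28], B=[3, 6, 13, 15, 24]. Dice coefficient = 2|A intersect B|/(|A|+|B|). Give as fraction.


A intersect B = [13, 24]
|A intersect B| = 2
|A| = 8, |B| = 5
Dice = 2*2 / (8+5)
= 4 / 13 = 4/13

4/13


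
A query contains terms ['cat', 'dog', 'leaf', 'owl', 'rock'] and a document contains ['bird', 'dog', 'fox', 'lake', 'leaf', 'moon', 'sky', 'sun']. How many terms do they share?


Query terms: ['cat', 'dog', 'leaf', 'owl', 'rock']
Document terms: ['bird', 'dog', 'fox', 'lake', 'leaf', 'moon', 'sky', 'sun']
Common terms: ['dog', 'leaf']
Overlap count = 2

2


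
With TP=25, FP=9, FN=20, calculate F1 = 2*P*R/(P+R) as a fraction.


F1 = 2 * P * R / (P + R)
P = TP/(TP+FP) = 25/34 = 25/34
R = TP/(TP+FN) = 25/45 = 5/9
2 * P * R = 2 * 25/34 * 5/9 = 125/153
P + R = 25/34 + 5/9 = 395/306
F1 = 125/153 / 395/306 = 50/79

50/79


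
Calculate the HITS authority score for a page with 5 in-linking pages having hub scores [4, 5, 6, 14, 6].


Authority = sum of hub scores of in-linkers
In-link 1: hub score = 4
In-link 2: hub score = 5
In-link 3: hub score = 6
In-link 4: hub score = 14
In-link 5: hub score = 6
Authority = 4 + 5 + 6 + 14 + 6 = 35

35


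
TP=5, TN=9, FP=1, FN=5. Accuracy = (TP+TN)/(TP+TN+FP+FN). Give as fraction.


Accuracy = (TP + TN) / (TP + TN + FP + FN)
TP + TN = 5 + 9 = 14
Total = 5 + 9 + 1 + 5 = 20
Accuracy = 14 / 20 = 7/10

7/10


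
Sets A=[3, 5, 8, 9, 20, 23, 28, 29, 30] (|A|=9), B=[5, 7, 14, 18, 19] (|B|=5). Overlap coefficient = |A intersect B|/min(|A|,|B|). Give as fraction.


A intersect B = [5]
|A intersect B| = 1
min(|A|, |B|) = min(9, 5) = 5
Overlap = 1 / 5 = 1/5

1/5


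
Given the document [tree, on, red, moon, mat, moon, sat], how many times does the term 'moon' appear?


Document has 7 words
Scanning for 'moon':
Found at positions: [3, 5]
Count = 2

2


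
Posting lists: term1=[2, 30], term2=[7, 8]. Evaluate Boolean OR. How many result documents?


Boolean OR: find union of posting lists
term1 docs: [2, 30]
term2 docs: [7, 8]
Union: [2, 7, 8, 30]
|union| = 4

4


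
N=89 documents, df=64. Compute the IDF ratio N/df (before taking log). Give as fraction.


IDF ratio = N / df
= 89 / 64
= 89/64

89/64


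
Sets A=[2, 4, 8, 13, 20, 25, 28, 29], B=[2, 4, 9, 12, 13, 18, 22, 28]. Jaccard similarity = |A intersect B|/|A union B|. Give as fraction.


A intersect B = [2, 4, 13, 28]
|A intersect B| = 4
A union B = [2, 4, 8, 9, 12, 13, 18, 20, 22, 25, 28, 29]
|A union B| = 12
Jaccard = 4/12 = 1/3

1/3


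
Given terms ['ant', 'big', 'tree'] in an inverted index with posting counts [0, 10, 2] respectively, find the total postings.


Summing posting list sizes:
'ant': 0 postings
'big': 10 postings
'tree': 2 postings
Total = 0 + 10 + 2 = 12

12


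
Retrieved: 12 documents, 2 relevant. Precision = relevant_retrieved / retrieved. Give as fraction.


Precision = relevant_retrieved / total_retrieved
= 2 / 12
= 2 / (2 + 10)
= 1/6

1/6


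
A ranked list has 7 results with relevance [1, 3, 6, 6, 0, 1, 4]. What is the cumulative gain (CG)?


Cumulative Gain = sum of relevance scores
Position 1: rel=1, running sum=1
Position 2: rel=3, running sum=4
Position 3: rel=6, running sum=10
Position 4: rel=6, running sum=16
Position 5: rel=0, running sum=16
Position 6: rel=1, running sum=17
Position 7: rel=4, running sum=21
CG = 21

21


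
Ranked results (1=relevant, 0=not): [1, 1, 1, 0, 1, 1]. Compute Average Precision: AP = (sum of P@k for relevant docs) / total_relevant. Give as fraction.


Computing P@k for each relevant position:
Position 1: relevant, P@1 = 1/1 = 1
Position 2: relevant, P@2 = 2/2 = 1
Position 3: relevant, P@3 = 3/3 = 1
Position 4: not relevant
Position 5: relevant, P@5 = 4/5 = 4/5
Position 6: relevant, P@6 = 5/6 = 5/6
Sum of P@k = 1 + 1 + 1 + 4/5 + 5/6 = 139/30
AP = 139/30 / 5 = 139/150

139/150


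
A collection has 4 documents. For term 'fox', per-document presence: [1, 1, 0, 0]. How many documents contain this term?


Checking each document for 'fox':
Doc 1: present
Doc 2: present
Doc 3: absent
Doc 4: absent
df = sum of presences = 1 + 1 + 0 + 0 = 2

2


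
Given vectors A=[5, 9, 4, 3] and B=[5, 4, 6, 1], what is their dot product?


Dot product = sum of element-wise products
A[0]*B[0] = 5*5 = 25
A[1]*B[1] = 9*4 = 36
A[2]*B[2] = 4*6 = 24
A[3]*B[3] = 3*1 = 3
Sum = 25 + 36 + 24 + 3 = 88

88


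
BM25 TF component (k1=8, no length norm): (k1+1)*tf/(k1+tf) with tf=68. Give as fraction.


BM25 TF component = (k1+1)*tf / (k1+tf)
k1 = 8, tf = 68
Numerator = (8+1)*68 = 612
Denominator = 8 + 68 = 76
= 612/76 = 153/19

153/19


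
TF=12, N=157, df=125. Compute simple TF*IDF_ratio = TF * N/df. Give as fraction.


TF * (N/df)
= 12 * (157/125)
= 12 * 157/125
= 1884/125

1884/125


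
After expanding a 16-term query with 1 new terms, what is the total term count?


Original terms: 16
Expansion terms: 1
Total = 16 + 1 = 17

17


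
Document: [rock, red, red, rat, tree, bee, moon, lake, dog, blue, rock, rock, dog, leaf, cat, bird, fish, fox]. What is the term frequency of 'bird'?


Document has 18 words
Scanning for 'bird':
Found at positions: [15]
Count = 1

1


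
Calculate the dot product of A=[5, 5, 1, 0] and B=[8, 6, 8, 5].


Dot product = sum of element-wise products
A[0]*B[0] = 5*8 = 40
A[1]*B[1] = 5*6 = 30
A[2]*B[2] = 1*8 = 8
A[3]*B[3] = 0*5 = 0
Sum = 40 + 30 + 8 + 0 = 78

78


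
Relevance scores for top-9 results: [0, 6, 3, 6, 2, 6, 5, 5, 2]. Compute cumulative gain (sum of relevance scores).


Cumulative Gain = sum of relevance scores
Position 1: rel=0, running sum=0
Position 2: rel=6, running sum=6
Position 3: rel=3, running sum=9
Position 4: rel=6, running sum=15
Position 5: rel=2, running sum=17
Position 6: rel=6, running sum=23
Position 7: rel=5, running sum=28
Position 8: rel=5, running sum=33
Position 9: rel=2, running sum=35
CG = 35

35


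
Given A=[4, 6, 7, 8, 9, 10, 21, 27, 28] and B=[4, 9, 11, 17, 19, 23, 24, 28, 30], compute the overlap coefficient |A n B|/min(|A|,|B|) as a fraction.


A intersect B = [4, 9, 28]
|A intersect B| = 3
min(|A|, |B|) = min(9, 9) = 9
Overlap = 3 / 9 = 1/3

1/3


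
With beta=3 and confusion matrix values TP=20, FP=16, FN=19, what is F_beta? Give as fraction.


P = TP/(TP+FP) = 20/36 = 5/9
R = TP/(TP+FN) = 20/39 = 20/39
beta^2 = 3^2 = 9
(1 + beta^2) = 10
Numerator = (1+beta^2)*P*R = 1000/351
Denominator = beta^2*P + R = 5 + 20/39 = 215/39
F_beta = 200/387

200/387


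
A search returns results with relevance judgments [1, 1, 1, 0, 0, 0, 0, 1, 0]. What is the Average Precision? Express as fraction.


Computing P@k for each relevant position:
Position 1: relevant, P@1 = 1/1 = 1
Position 2: relevant, P@2 = 2/2 = 1
Position 3: relevant, P@3 = 3/3 = 1
Position 4: not relevant
Position 5: not relevant
Position 6: not relevant
Position 7: not relevant
Position 8: relevant, P@8 = 4/8 = 1/2
Position 9: not relevant
Sum of P@k = 1 + 1 + 1 + 1/2 = 7/2
AP = 7/2 / 4 = 7/8

7/8


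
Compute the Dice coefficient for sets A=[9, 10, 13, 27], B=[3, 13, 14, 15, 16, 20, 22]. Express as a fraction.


A intersect B = [13]
|A intersect B| = 1
|A| = 4, |B| = 7
Dice = 2*1 / (4+7)
= 2 / 11 = 2/11

2/11


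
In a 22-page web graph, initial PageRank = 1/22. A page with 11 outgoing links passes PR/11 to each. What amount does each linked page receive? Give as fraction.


Initial PR = 1/22 = 1/22
Outlinks = 11
Contribution per link = PR / outlinks
= 1/22 / 11
= 1/242

1/242


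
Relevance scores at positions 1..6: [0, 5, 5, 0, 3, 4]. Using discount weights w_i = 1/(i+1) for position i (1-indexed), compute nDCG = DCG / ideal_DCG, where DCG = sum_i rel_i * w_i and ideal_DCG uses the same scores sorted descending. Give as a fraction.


Position discount weights w_i = 1/(i+1) for i=1..6:
Weights = [1/2, 1/3, 1/4, 1/5, 1/6, 1/7]
Actual relevance: [0, 5, 5, 0, 3, 4]
DCG = 0/2 + 5/3 + 5/4 + 0/5 + 3/6 + 4/7 = 335/84
Ideal relevance (sorted desc): [5, 5, 4, 3, 0, 0]
Ideal DCG = 5/2 + 5/3 + 4/4 + 3/5 + 0/6 + 0/7 = 173/30
nDCG = DCG / ideal_DCG = 335/84 / 173/30 = 1675/2422

1675/2422


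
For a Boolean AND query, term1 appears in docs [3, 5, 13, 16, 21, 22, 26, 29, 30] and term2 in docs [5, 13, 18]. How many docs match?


Boolean AND: find intersection of posting lists
term1 docs: [3, 5, 13, 16, 21, 22, 26, 29, 30]
term2 docs: [5, 13, 18]
Intersection: [5, 13]
|intersection| = 2

2


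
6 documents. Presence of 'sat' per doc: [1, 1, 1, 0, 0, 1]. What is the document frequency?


Checking each document for 'sat':
Doc 1: present
Doc 2: present
Doc 3: present
Doc 4: absent
Doc 5: absent
Doc 6: present
df = sum of presences = 1 + 1 + 1 + 0 + 0 + 1 = 4

4


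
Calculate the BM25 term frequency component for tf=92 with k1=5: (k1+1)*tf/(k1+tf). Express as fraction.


BM25 TF component = (k1+1)*tf / (k1+tf)
k1 = 5, tf = 92
Numerator = (5+1)*92 = 552
Denominator = 5 + 92 = 97
= 552/97 = 552/97

552/97


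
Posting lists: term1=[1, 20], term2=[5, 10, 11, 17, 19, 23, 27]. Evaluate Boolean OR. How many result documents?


Boolean OR: find union of posting lists
term1 docs: [1, 20]
term2 docs: [5, 10, 11, 17, 19, 23, 27]
Union: [1, 5, 10, 11, 17, 19, 20, 23, 27]
|union| = 9

9


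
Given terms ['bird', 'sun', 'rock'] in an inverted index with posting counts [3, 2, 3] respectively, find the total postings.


Summing posting list sizes:
'bird': 3 postings
'sun': 2 postings
'rock': 3 postings
Total = 3 + 2 + 3 = 8

8


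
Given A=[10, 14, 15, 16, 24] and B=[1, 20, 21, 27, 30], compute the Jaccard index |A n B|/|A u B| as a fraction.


A intersect B = []
|A intersect B| = 0
A union B = [1, 10, 14, 15, 16, 20, 21, 24, 27, 30]
|A union B| = 10
Jaccard = 0/10 = 0

0


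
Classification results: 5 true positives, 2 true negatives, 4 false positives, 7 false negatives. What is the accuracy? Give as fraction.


Accuracy = (TP + TN) / (TP + TN + FP + FN)
TP + TN = 5 + 2 = 7
Total = 5 + 2 + 4 + 7 = 18
Accuracy = 7 / 18 = 7/18

7/18


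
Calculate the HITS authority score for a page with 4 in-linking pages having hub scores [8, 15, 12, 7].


Authority = sum of hub scores of in-linkers
In-link 1: hub score = 8
In-link 2: hub score = 15
In-link 3: hub score = 12
In-link 4: hub score = 7
Authority = 8 + 15 + 12 + 7 = 42

42


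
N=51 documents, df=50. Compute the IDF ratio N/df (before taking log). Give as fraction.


IDF ratio = N / df
= 51 / 50
= 51/50

51/50


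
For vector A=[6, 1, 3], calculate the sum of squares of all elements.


|A|^2 = sum of squared components
A[0]^2 = 6^2 = 36
A[1]^2 = 1^2 = 1
A[2]^2 = 3^2 = 9
Sum = 36 + 1 + 9 = 46

46


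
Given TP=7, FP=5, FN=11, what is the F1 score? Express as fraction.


F1 = 2 * P * R / (P + R)
P = TP/(TP+FP) = 7/12 = 7/12
R = TP/(TP+FN) = 7/18 = 7/18
2 * P * R = 2 * 7/12 * 7/18 = 49/108
P + R = 7/12 + 7/18 = 35/36
F1 = 49/108 / 35/36 = 7/15

7/15


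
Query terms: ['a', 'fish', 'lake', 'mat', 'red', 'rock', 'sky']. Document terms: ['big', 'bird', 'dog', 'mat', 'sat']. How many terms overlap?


Query terms: ['a', 'fish', 'lake', 'mat', 'red', 'rock', 'sky']
Document terms: ['big', 'bird', 'dog', 'mat', 'sat']
Common terms: ['mat']
Overlap count = 1

1


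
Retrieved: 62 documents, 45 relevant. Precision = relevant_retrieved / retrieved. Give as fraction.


Precision = relevant_retrieved / total_retrieved
= 45 / 62
= 45 / (45 + 17)
= 45/62

45/62


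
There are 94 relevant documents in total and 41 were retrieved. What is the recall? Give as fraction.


Recall = retrieved_relevant / total_relevant
= 41 / 94
= 41 / (41 + 53)
= 41/94

41/94


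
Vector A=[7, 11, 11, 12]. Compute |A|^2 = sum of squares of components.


|A|^2 = sum of squared components
A[0]^2 = 7^2 = 49
A[1]^2 = 11^2 = 121
A[2]^2 = 11^2 = 121
A[3]^2 = 12^2 = 144
Sum = 49 + 121 + 121 + 144 = 435

435


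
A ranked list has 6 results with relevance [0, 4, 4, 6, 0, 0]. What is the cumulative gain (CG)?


Cumulative Gain = sum of relevance scores
Position 1: rel=0, running sum=0
Position 2: rel=4, running sum=4
Position 3: rel=4, running sum=8
Position 4: rel=6, running sum=14
Position 5: rel=0, running sum=14
Position 6: rel=0, running sum=14
CG = 14

14


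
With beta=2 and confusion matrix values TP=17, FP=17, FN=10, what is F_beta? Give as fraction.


P = TP/(TP+FP) = 17/34 = 1/2
R = TP/(TP+FN) = 17/27 = 17/27
beta^2 = 2^2 = 4
(1 + beta^2) = 5
Numerator = (1+beta^2)*P*R = 85/54
Denominator = beta^2*P + R = 2 + 17/27 = 71/27
F_beta = 85/142

85/142


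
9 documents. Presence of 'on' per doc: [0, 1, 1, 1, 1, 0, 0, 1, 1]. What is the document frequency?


Checking each document for 'on':
Doc 1: absent
Doc 2: present
Doc 3: present
Doc 4: present
Doc 5: present
Doc 6: absent
Doc 7: absent
Doc 8: present
Doc 9: present
df = sum of presences = 0 + 1 + 1 + 1 + 1 + 0 + 0 + 1 + 1 = 6

6


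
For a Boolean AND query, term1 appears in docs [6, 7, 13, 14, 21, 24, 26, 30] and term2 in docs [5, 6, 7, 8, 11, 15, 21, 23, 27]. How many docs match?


Boolean AND: find intersection of posting lists
term1 docs: [6, 7, 13, 14, 21, 24, 26, 30]
term2 docs: [5, 6, 7, 8, 11, 15, 21, 23, 27]
Intersection: [6, 7, 21]
|intersection| = 3

3


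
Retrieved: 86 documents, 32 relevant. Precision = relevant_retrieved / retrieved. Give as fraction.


Precision = relevant_retrieved / total_retrieved
= 32 / 86
= 32 / (32 + 54)
= 16/43

16/43


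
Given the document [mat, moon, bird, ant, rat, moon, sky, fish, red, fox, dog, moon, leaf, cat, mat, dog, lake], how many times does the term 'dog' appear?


Document has 17 words
Scanning for 'dog':
Found at positions: [10, 15]
Count = 2

2


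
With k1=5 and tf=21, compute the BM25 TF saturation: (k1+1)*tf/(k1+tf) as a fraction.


BM25 TF component = (k1+1)*tf / (k1+tf)
k1 = 5, tf = 21
Numerator = (5+1)*21 = 126
Denominator = 5 + 21 = 26
= 126/26 = 63/13

63/13


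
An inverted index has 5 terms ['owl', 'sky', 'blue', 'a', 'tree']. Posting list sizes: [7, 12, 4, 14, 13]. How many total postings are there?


Summing posting list sizes:
'owl': 7 postings
'sky': 12 postings
'blue': 4 postings
'a': 14 postings
'tree': 13 postings
Total = 7 + 12 + 4 + 14 + 13 = 50

50


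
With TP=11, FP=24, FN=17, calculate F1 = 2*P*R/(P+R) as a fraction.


F1 = 2 * P * R / (P + R)
P = TP/(TP+FP) = 11/35 = 11/35
R = TP/(TP+FN) = 11/28 = 11/28
2 * P * R = 2 * 11/35 * 11/28 = 121/490
P + R = 11/35 + 11/28 = 99/140
F1 = 121/490 / 99/140 = 22/63

22/63


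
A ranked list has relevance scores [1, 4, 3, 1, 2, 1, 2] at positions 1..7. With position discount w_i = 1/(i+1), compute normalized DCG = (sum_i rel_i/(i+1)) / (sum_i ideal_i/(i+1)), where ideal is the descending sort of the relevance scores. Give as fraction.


Position discount weights w_i = 1/(i+1) for i=1..7:
Weights = [1/2, 1/3, 1/4, 1/5, 1/6, 1/7, 1/8]
Actual relevance: [1, 4, 3, 1, 2, 1, 2]
DCG = 1/2 + 4/3 + 3/4 + 1/5 + 2/6 + 1/7 + 2/8 = 737/210
Ideal relevance (sorted desc): [4, 3, 2, 2, 1, 1, 1]
Ideal DCG = 4/2 + 3/3 + 2/4 + 2/5 + 1/6 + 1/7 + 1/8 = 3641/840
nDCG = DCG / ideal_DCG = 737/210 / 3641/840 = 268/331

268/331


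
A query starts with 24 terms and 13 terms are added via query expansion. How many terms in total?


Original terms: 24
Expansion terms: 13
Total = 24 + 13 = 37

37


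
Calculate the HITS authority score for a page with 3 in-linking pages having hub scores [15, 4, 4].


Authority = sum of hub scores of in-linkers
In-link 1: hub score = 15
In-link 2: hub score = 4
In-link 3: hub score = 4
Authority = 15 + 4 + 4 = 23

23


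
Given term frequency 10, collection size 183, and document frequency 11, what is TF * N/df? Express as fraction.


TF * (N/df)
= 10 * (183/11)
= 10 * 183/11
= 1830/11

1830/11


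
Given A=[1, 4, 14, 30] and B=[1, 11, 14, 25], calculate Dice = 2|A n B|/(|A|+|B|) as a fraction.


A intersect B = [1, 14]
|A intersect B| = 2
|A| = 4, |B| = 4
Dice = 2*2 / (4+4)
= 4 / 8 = 1/2

1/2


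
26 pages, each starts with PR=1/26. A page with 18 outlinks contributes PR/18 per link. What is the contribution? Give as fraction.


Initial PR = 1/26 = 1/26
Outlinks = 18
Contribution per link = PR / outlinks
= 1/26 / 18
= 1/468

1/468


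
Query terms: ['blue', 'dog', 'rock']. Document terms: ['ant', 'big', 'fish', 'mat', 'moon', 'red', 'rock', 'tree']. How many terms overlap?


Query terms: ['blue', 'dog', 'rock']
Document terms: ['ant', 'big', 'fish', 'mat', 'moon', 'red', 'rock', 'tree']
Common terms: ['rock']
Overlap count = 1

1


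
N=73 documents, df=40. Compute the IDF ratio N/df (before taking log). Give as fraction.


IDF ratio = N / df
= 73 / 40
= 73/40

73/40


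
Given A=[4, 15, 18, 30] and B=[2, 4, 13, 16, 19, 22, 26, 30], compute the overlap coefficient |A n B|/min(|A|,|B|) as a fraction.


A intersect B = [4, 30]
|A intersect B| = 2
min(|A|, |B|) = min(4, 8) = 4
Overlap = 2 / 4 = 1/2

1/2


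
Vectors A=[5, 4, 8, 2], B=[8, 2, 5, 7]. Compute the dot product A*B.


Dot product = sum of element-wise products
A[0]*B[0] = 5*8 = 40
A[1]*B[1] = 4*2 = 8
A[2]*B[2] = 8*5 = 40
A[3]*B[3] = 2*7 = 14
Sum = 40 + 8 + 40 + 14 = 102

102


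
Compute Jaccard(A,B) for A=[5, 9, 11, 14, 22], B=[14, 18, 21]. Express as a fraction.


A intersect B = [14]
|A intersect B| = 1
A union B = [5, 9, 11, 14, 18, 21, 22]
|A union B| = 7
Jaccard = 1/7 = 1/7

1/7


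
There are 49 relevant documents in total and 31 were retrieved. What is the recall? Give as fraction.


Recall = retrieved_relevant / total_relevant
= 31 / 49
= 31 / (31 + 18)
= 31/49

31/49


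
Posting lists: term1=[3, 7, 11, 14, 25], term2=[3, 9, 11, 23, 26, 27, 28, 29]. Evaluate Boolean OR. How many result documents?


Boolean OR: find union of posting lists
term1 docs: [3, 7, 11, 14, 25]
term2 docs: [3, 9, 11, 23, 26, 27, 28, 29]
Union: [3, 7, 9, 11, 14, 23, 25, 26, 27, 28, 29]
|union| = 11

11


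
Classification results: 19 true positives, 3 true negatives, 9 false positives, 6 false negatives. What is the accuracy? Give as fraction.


Accuracy = (TP + TN) / (TP + TN + FP + FN)
TP + TN = 19 + 3 = 22
Total = 19 + 3 + 9 + 6 = 37
Accuracy = 22 / 37 = 22/37

22/37


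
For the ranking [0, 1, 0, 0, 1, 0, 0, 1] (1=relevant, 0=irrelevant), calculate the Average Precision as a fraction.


Computing P@k for each relevant position:
Position 1: not relevant
Position 2: relevant, P@2 = 1/2 = 1/2
Position 3: not relevant
Position 4: not relevant
Position 5: relevant, P@5 = 2/5 = 2/5
Position 6: not relevant
Position 7: not relevant
Position 8: relevant, P@8 = 3/8 = 3/8
Sum of P@k = 1/2 + 2/5 + 3/8 = 51/40
AP = 51/40 / 3 = 17/40

17/40


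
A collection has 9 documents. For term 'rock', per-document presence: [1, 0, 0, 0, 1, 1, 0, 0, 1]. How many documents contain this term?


Checking each document for 'rock':
Doc 1: present
Doc 2: absent
Doc 3: absent
Doc 4: absent
Doc 5: present
Doc 6: present
Doc 7: absent
Doc 8: absent
Doc 9: present
df = sum of presences = 1 + 0 + 0 + 0 + 1 + 1 + 0 + 0 + 1 = 4

4


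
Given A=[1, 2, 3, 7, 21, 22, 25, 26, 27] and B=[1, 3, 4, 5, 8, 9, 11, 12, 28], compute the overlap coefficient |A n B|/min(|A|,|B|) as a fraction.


A intersect B = [1, 3]
|A intersect B| = 2
min(|A|, |B|) = min(9, 9) = 9
Overlap = 2 / 9 = 2/9

2/9


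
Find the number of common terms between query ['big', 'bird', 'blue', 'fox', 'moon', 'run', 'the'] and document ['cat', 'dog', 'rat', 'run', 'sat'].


Query terms: ['big', 'bird', 'blue', 'fox', 'moon', 'run', 'the']
Document terms: ['cat', 'dog', 'rat', 'run', 'sat']
Common terms: ['run']
Overlap count = 1

1


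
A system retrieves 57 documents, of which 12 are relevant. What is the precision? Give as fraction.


Precision = relevant_retrieved / total_retrieved
= 12 / 57
= 12 / (12 + 45)
= 4/19

4/19


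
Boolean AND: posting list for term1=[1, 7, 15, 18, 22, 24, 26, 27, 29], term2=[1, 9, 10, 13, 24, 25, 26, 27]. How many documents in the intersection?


Boolean AND: find intersection of posting lists
term1 docs: [1, 7, 15, 18, 22, 24, 26, 27, 29]
term2 docs: [1, 9, 10, 13, 24, 25, 26, 27]
Intersection: [1, 24, 26, 27]
|intersection| = 4

4


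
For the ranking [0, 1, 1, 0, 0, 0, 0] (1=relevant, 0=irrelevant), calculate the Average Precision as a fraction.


Computing P@k for each relevant position:
Position 1: not relevant
Position 2: relevant, P@2 = 1/2 = 1/2
Position 3: relevant, P@3 = 2/3 = 2/3
Position 4: not relevant
Position 5: not relevant
Position 6: not relevant
Position 7: not relevant
Sum of P@k = 1/2 + 2/3 = 7/6
AP = 7/6 / 2 = 7/12

7/12


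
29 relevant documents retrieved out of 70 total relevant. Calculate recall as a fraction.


Recall = retrieved_relevant / total_relevant
= 29 / 70
= 29 / (29 + 41)
= 29/70

29/70


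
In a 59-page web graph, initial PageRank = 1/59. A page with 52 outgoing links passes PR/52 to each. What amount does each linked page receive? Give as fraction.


Initial PR = 1/59 = 1/59
Outlinks = 52
Contribution per link = PR / outlinks
= 1/59 / 52
= 1/3068

1/3068


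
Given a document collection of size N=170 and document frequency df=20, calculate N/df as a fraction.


IDF ratio = N / df
= 170 / 20
= 17/2

17/2


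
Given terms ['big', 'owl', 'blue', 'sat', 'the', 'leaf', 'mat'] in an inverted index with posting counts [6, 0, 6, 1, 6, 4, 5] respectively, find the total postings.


Summing posting list sizes:
'big': 6 postings
'owl': 0 postings
'blue': 6 postings
'sat': 1 postings
'the': 6 postings
'leaf': 4 postings
'mat': 5 postings
Total = 6 + 0 + 6 + 1 + 6 + 4 + 5 = 28

28


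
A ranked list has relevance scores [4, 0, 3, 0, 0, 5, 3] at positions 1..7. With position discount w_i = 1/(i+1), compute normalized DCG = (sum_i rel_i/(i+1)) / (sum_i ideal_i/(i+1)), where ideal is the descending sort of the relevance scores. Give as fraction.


Position discount weights w_i = 1/(i+1) for i=1..7:
Weights = [1/2, 1/3, 1/4, 1/5, 1/6, 1/7, 1/8]
Actual relevance: [4, 0, 3, 0, 0, 5, 3]
DCG = 4/2 + 0/3 + 3/4 + 0/5 + 0/6 + 5/7 + 3/8 = 215/56
Ideal relevance (sorted desc): [5, 4, 3, 3, 0, 0, 0]
Ideal DCG = 5/2 + 4/3 + 3/4 + 3/5 + 0/6 + 0/7 + 0/8 = 311/60
nDCG = DCG / ideal_DCG = 215/56 / 311/60 = 3225/4354

3225/4354


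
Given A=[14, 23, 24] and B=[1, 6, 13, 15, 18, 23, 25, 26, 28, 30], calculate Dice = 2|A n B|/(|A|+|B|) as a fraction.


A intersect B = [23]
|A intersect B| = 1
|A| = 3, |B| = 10
Dice = 2*1 / (3+10)
= 2 / 13 = 2/13

2/13


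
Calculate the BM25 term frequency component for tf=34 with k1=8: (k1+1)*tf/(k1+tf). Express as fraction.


BM25 TF component = (k1+1)*tf / (k1+tf)
k1 = 8, tf = 34
Numerator = (8+1)*34 = 306
Denominator = 8 + 34 = 42
= 306/42 = 51/7

51/7


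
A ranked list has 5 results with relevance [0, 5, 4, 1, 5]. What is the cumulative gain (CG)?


Cumulative Gain = sum of relevance scores
Position 1: rel=0, running sum=0
Position 2: rel=5, running sum=5
Position 3: rel=4, running sum=9
Position 4: rel=1, running sum=10
Position 5: rel=5, running sum=15
CG = 15

15


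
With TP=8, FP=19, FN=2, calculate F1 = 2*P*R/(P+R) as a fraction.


F1 = 2 * P * R / (P + R)
P = TP/(TP+FP) = 8/27 = 8/27
R = TP/(TP+FN) = 8/10 = 4/5
2 * P * R = 2 * 8/27 * 4/5 = 64/135
P + R = 8/27 + 4/5 = 148/135
F1 = 64/135 / 148/135 = 16/37

16/37


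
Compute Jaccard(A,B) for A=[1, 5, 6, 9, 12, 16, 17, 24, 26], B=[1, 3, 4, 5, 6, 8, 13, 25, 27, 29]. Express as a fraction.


A intersect B = [1, 5, 6]
|A intersect B| = 3
A union B = [1, 3, 4, 5, 6, 8, 9, 12, 13, 16, 17, 24, 25, 26, 27, 29]
|A union B| = 16
Jaccard = 3/16 = 3/16

3/16


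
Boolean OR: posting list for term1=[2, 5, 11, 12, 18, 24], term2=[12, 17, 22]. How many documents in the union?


Boolean OR: find union of posting lists
term1 docs: [2, 5, 11, 12, 18, 24]
term2 docs: [12, 17, 22]
Union: [2, 5, 11, 12, 17, 18, 22, 24]
|union| = 8

8


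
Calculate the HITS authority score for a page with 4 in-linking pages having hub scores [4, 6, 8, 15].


Authority = sum of hub scores of in-linkers
In-link 1: hub score = 4
In-link 2: hub score = 6
In-link 3: hub score = 8
In-link 4: hub score = 15
Authority = 4 + 6 + 8 + 15 = 33

33


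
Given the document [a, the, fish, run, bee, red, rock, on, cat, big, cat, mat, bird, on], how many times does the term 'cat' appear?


Document has 14 words
Scanning for 'cat':
Found at positions: [8, 10]
Count = 2

2


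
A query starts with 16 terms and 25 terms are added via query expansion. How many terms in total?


Original terms: 16
Expansion terms: 25
Total = 16 + 25 = 41

41


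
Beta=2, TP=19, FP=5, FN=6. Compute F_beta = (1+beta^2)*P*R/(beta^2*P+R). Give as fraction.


P = TP/(TP+FP) = 19/24 = 19/24
R = TP/(TP+FN) = 19/25 = 19/25
beta^2 = 2^2 = 4
(1 + beta^2) = 5
Numerator = (1+beta^2)*P*R = 361/120
Denominator = beta^2*P + R = 19/6 + 19/25 = 589/150
F_beta = 95/124

95/124


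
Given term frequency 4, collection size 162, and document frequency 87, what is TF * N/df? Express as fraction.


TF * (N/df)
= 4 * (162/87)
= 4 * 54/29
= 216/29

216/29


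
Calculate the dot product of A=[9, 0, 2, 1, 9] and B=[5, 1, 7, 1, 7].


Dot product = sum of element-wise products
A[0]*B[0] = 9*5 = 45
A[1]*B[1] = 0*1 = 0
A[2]*B[2] = 2*7 = 14
A[3]*B[3] = 1*1 = 1
A[4]*B[4] = 9*7 = 63
Sum = 45 + 0 + 14 + 1 + 63 = 123

123


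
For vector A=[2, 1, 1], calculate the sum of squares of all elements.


|A|^2 = sum of squared components
A[0]^2 = 2^2 = 4
A[1]^2 = 1^2 = 1
A[2]^2 = 1^2 = 1
Sum = 4 + 1 + 1 = 6

6


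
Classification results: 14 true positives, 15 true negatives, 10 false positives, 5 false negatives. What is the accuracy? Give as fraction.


Accuracy = (TP + TN) / (TP + TN + FP + FN)
TP + TN = 14 + 15 = 29
Total = 14 + 15 + 10 + 5 = 44
Accuracy = 29 / 44 = 29/44

29/44


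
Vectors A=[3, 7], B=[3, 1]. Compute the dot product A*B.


Dot product = sum of element-wise products
A[0]*B[0] = 3*3 = 9
A[1]*B[1] = 7*1 = 7
Sum = 9 + 7 = 16

16


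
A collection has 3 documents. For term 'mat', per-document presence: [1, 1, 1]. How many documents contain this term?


Checking each document for 'mat':
Doc 1: present
Doc 2: present
Doc 3: present
df = sum of presences = 1 + 1 + 1 = 3

3


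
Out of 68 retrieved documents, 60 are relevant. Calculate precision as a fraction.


Precision = relevant_retrieved / total_retrieved
= 60 / 68
= 60 / (60 + 8)
= 15/17

15/17


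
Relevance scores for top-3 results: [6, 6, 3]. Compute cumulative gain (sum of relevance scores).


Cumulative Gain = sum of relevance scores
Position 1: rel=6, running sum=6
Position 2: rel=6, running sum=12
Position 3: rel=3, running sum=15
CG = 15

15


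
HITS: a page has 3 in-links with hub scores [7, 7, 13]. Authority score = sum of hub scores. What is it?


Authority = sum of hub scores of in-linkers
In-link 1: hub score = 7
In-link 2: hub score = 7
In-link 3: hub score = 13
Authority = 7 + 7 + 13 = 27

27


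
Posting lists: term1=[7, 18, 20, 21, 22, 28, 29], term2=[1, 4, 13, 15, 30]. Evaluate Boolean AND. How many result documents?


Boolean AND: find intersection of posting lists
term1 docs: [7, 18, 20, 21, 22, 28, 29]
term2 docs: [1, 4, 13, 15, 30]
Intersection: []
|intersection| = 0

0


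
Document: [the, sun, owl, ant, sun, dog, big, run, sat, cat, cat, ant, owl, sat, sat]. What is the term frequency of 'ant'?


Document has 15 words
Scanning for 'ant':
Found at positions: [3, 11]
Count = 2

2


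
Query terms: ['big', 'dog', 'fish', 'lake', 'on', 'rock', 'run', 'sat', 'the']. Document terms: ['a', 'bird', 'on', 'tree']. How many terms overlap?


Query terms: ['big', 'dog', 'fish', 'lake', 'on', 'rock', 'run', 'sat', 'the']
Document terms: ['a', 'bird', 'on', 'tree']
Common terms: ['on']
Overlap count = 1

1


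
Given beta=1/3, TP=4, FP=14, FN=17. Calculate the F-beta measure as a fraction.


P = TP/(TP+FP) = 4/18 = 2/9
R = TP/(TP+FN) = 4/21 = 4/21
beta^2 = 1/3^2 = 1/9
(1 + beta^2) = 10/9
Numerator = (1+beta^2)*P*R = 80/1701
Denominator = beta^2*P + R = 2/81 + 4/21 = 122/567
F_beta = 40/183

40/183


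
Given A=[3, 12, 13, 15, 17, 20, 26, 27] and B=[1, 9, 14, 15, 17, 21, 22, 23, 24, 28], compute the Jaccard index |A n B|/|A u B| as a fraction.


A intersect B = [15, 17]
|A intersect B| = 2
A union B = [1, 3, 9, 12, 13, 14, 15, 17, 20, 21, 22, 23, 24, 26, 27, 28]
|A union B| = 16
Jaccard = 2/16 = 1/8

1/8


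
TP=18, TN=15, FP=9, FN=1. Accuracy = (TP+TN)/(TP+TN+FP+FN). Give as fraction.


Accuracy = (TP + TN) / (TP + TN + FP + FN)
TP + TN = 18 + 15 = 33
Total = 18 + 15 + 9 + 1 = 43
Accuracy = 33 / 43 = 33/43

33/43


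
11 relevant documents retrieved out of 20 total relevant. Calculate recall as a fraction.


Recall = retrieved_relevant / total_relevant
= 11 / 20
= 11 / (11 + 9)
= 11/20

11/20


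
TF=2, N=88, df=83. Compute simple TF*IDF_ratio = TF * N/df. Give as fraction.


TF * (N/df)
= 2 * (88/83)
= 2 * 88/83
= 176/83

176/83


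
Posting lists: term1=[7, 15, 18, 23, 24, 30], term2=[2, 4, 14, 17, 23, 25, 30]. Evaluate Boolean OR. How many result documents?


Boolean OR: find union of posting lists
term1 docs: [7, 15, 18, 23, 24, 30]
term2 docs: [2, 4, 14, 17, 23, 25, 30]
Union: [2, 4, 7, 14, 15, 17, 18, 23, 24, 25, 30]
|union| = 11

11


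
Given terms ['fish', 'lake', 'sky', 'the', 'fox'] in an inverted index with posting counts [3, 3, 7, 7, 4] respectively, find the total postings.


Summing posting list sizes:
'fish': 3 postings
'lake': 3 postings
'sky': 7 postings
'the': 7 postings
'fox': 4 postings
Total = 3 + 3 + 7 + 7 + 4 = 24

24


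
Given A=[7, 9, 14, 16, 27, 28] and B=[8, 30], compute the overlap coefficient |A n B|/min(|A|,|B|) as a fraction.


A intersect B = []
|A intersect B| = 0
min(|A|, |B|) = min(6, 2) = 2
Overlap = 0 / 2 = 0

0


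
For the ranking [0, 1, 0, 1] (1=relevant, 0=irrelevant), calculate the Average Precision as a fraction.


Computing P@k for each relevant position:
Position 1: not relevant
Position 2: relevant, P@2 = 1/2 = 1/2
Position 3: not relevant
Position 4: relevant, P@4 = 2/4 = 1/2
Sum of P@k = 1/2 + 1/2 = 1
AP = 1 / 2 = 1/2

1/2


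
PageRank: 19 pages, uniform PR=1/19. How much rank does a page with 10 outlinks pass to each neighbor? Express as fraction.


Initial PR = 1/19 = 1/19
Outlinks = 10
Contribution per link = PR / outlinks
= 1/19 / 10
= 1/190

1/190


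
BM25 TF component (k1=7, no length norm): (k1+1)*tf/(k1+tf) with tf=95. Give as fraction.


BM25 TF component = (k1+1)*tf / (k1+tf)
k1 = 7, tf = 95
Numerator = (7+1)*95 = 760
Denominator = 7 + 95 = 102
= 760/102 = 380/51

380/51


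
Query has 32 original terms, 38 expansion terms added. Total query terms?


Original terms: 32
Expansion terms: 38
Total = 32 + 38 = 70

70


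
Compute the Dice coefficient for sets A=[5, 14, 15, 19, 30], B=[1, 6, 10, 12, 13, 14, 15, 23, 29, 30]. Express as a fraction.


A intersect B = [14, 15, 30]
|A intersect B| = 3
|A| = 5, |B| = 10
Dice = 2*3 / (5+10)
= 6 / 15 = 2/5

2/5


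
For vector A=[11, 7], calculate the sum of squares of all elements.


|A|^2 = sum of squared components
A[0]^2 = 11^2 = 121
A[1]^2 = 7^2 = 49
Sum = 121 + 49 = 170

170


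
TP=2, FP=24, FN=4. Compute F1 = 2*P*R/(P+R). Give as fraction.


F1 = 2 * P * R / (P + R)
P = TP/(TP+FP) = 2/26 = 1/13
R = TP/(TP+FN) = 2/6 = 1/3
2 * P * R = 2 * 1/13 * 1/3 = 2/39
P + R = 1/13 + 1/3 = 16/39
F1 = 2/39 / 16/39 = 1/8

1/8


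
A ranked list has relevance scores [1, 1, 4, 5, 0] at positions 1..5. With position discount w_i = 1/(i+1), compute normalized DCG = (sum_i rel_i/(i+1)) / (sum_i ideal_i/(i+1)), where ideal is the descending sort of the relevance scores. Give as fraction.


Position discount weights w_i = 1/(i+1) for i=1..5:
Weights = [1/2, 1/3, 1/4, 1/5, 1/6]
Actual relevance: [1, 1, 4, 5, 0]
DCG = 1/2 + 1/3 + 4/4 + 5/5 + 0/6 = 17/6
Ideal relevance (sorted desc): [5, 4, 1, 1, 0]
Ideal DCG = 5/2 + 4/3 + 1/4 + 1/5 + 0/6 = 257/60
nDCG = DCG / ideal_DCG = 17/6 / 257/60 = 170/257

170/257


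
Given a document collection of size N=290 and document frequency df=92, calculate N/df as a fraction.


IDF ratio = N / df
= 290 / 92
= 145/46

145/46


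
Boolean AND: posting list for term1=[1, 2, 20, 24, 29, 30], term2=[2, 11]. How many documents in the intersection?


Boolean AND: find intersection of posting lists
term1 docs: [1, 2, 20, 24, 29, 30]
term2 docs: [2, 11]
Intersection: [2]
|intersection| = 1

1


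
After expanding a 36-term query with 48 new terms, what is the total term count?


Original terms: 36
Expansion terms: 48
Total = 36 + 48 = 84

84


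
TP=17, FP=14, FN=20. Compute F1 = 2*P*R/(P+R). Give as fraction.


F1 = 2 * P * R / (P + R)
P = TP/(TP+FP) = 17/31 = 17/31
R = TP/(TP+FN) = 17/37 = 17/37
2 * P * R = 2 * 17/31 * 17/37 = 578/1147
P + R = 17/31 + 17/37 = 1156/1147
F1 = 578/1147 / 1156/1147 = 1/2

1/2


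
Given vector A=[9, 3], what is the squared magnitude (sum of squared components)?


|A|^2 = sum of squared components
A[0]^2 = 9^2 = 81
A[1]^2 = 3^2 = 9
Sum = 81 + 9 = 90

90


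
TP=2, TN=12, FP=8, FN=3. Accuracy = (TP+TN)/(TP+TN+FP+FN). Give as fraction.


Accuracy = (TP + TN) / (TP + TN + FP + FN)
TP + TN = 2 + 12 = 14
Total = 2 + 12 + 8 + 3 = 25
Accuracy = 14 / 25 = 14/25

14/25


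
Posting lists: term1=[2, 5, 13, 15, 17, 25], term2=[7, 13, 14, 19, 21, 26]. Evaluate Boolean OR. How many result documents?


Boolean OR: find union of posting lists
term1 docs: [2, 5, 13, 15, 17, 25]
term2 docs: [7, 13, 14, 19, 21, 26]
Union: [2, 5, 7, 13, 14, 15, 17, 19, 21, 25, 26]
|union| = 11

11


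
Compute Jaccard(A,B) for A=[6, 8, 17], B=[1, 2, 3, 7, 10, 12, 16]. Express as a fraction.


A intersect B = []
|A intersect B| = 0
A union B = [1, 2, 3, 6, 7, 8, 10, 12, 16, 17]
|A union B| = 10
Jaccard = 0/10 = 0

0


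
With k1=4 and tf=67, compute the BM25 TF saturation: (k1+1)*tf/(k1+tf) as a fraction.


BM25 TF component = (k1+1)*tf / (k1+tf)
k1 = 4, tf = 67
Numerator = (4+1)*67 = 335
Denominator = 4 + 67 = 71
= 335/71 = 335/71

335/71


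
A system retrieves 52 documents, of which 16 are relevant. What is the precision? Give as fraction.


Precision = relevant_retrieved / total_retrieved
= 16 / 52
= 16 / (16 + 36)
= 4/13

4/13


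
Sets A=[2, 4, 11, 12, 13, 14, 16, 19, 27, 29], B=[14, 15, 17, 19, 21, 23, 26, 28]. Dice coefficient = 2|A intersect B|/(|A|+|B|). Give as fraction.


A intersect B = [14, 19]
|A intersect B| = 2
|A| = 10, |B| = 8
Dice = 2*2 / (10+8)
= 4 / 18 = 2/9

2/9


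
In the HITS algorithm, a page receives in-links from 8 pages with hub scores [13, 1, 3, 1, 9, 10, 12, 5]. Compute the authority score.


Authority = sum of hub scores of in-linkers
In-link 1: hub score = 13
In-link 2: hub score = 1
In-link 3: hub score = 3
In-link 4: hub score = 1
In-link 5: hub score = 9
In-link 6: hub score = 10
In-link 7: hub score = 12
In-link 8: hub score = 5
Authority = 13 + 1 + 3 + 1 + 9 + 10 + 12 + 5 = 54

54
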